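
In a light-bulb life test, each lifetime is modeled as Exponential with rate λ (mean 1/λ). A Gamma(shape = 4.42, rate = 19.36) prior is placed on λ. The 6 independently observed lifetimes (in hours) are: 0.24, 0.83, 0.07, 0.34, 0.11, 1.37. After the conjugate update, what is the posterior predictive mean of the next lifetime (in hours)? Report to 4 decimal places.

With a Gamma(shape α, rate β) prior on the exponential rate λ, the posterior after n observations with total T = Σxᵢ is Gamma(α+n, β+T).
Sum of observations T = 2.96 hours; n = 6.
Posterior: Gamma(4.42+6, 19.36+2.96) = Gamma(10.42, 22.32).
The predictive distribution for the next observation is Lomax; its mean is β/(α−1) = 22.32/9.42 = 2.3694.

2.3694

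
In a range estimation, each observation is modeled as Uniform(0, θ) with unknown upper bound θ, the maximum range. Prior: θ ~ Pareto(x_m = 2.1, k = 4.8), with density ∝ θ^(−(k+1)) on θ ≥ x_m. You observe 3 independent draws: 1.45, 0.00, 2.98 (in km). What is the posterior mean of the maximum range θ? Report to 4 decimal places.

A Pareto(scale x_m, shape k) prior on the upper bound θ of Uniform(0, θ) is conjugate: posterior is Pareto(max(x_m, max xᵢ), k + n).
Sample maximum = 2.98; prior scale x_m = 2.1 → posterior scale = max = 2.98.
Posterior shape = 4.8 + 3 = 7.8.
E[θ|data] = k·x_m/(k−1) = 7.8·2.98/6.8 = 3.4182.

3.4182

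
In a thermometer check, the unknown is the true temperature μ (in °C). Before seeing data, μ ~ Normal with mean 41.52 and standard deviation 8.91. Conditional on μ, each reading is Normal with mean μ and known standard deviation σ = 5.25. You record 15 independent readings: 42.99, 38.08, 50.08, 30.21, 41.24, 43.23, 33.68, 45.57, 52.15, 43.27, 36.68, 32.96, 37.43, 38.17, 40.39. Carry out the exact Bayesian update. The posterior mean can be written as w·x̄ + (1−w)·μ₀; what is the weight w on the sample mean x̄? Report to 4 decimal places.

For Normal data with known variance σ², a Normal(μ₀, σ₀²) prior on μ is conjugate. Posterior precision = 1/σ₀² + n/σ²; posterior mean is the precision-weighted average of μ₀ and x̄.
σ₀² = 8.91² = 79.3881, σ² = 5.25² = 27.5625. Prior precision 1/σ₀² = 1/79.3881; data precision n/σ² = 15/27.5625.
w = (n/σ²)/(1/σ₀² + n/σ²) = n·σ₀²/(σ² + n·σ₀²) = 15·79.3881/(27.5625 + 15·79.3881) = 1190.8215/1218.384 = 0.9774.

0.9774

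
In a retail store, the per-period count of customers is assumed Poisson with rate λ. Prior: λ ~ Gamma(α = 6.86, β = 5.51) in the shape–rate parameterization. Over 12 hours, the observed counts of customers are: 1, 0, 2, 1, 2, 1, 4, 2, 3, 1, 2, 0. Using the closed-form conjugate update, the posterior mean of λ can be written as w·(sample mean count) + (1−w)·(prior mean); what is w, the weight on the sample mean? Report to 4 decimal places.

0.6853

With a Gamma(shape α, rate β) prior, the Poisson likelihood is conjugate: the posterior is Gamma(α + ΣXᵢ, β + n).
Posterior mean = (α₀+S)/(β₀+n) = [n/(β₀+n)]·(S/n) + [β₀/(β₀+n)]·(α₀/β₀), so only n and β₀ enter the weight.
Weight on data w = n/(β₀+n) = 12/(5.51+12) = 12/17.51 = 0.6853.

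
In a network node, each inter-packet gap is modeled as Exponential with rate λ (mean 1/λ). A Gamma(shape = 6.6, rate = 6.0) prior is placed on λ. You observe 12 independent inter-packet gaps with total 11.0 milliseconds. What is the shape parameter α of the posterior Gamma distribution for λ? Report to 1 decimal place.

With a Gamma(shape α, rate β) prior on the exponential rate λ, the posterior after n observations with total T = Σxᵢ is Gamma(α+n, β+T).
Posterior: Gamma(6.6+12, 6.0+11.0) = Gamma(18.6, 17.0).
Posterior α = 18.6.

18.6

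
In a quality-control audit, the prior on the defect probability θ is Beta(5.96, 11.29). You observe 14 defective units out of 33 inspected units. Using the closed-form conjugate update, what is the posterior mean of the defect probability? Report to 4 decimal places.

0.3972

The Beta prior is conjugate to a Binomial/Bernoulli likelihood; the update adds successes to α and failures to β.
Posterior: Beta(α+k, β+n−k) = Beta(5.96+14, 11.29+19) = Beta(19.96, 30.29).
Posterior mean = α/(α+β) = 19.96/50.25 = 0.3972.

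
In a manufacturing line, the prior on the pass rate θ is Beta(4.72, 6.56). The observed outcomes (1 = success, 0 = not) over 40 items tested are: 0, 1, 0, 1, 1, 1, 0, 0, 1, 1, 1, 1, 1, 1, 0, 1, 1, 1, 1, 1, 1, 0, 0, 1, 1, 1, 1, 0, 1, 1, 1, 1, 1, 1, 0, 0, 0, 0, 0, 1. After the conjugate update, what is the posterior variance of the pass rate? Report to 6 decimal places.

0.004513

The Beta prior is conjugate to a Binomial/Bernoulli likelihood; the update adds successes to α and failures to β.
Posterior: Beta(α+k, β+n−k) = Beta(4.72+27, 6.56+13) = Beta(31.72, 19.56).
Var = αβ/((α+β)²(α+β+1)) = 31.72·19.56/(51.28²·52.28) = 0.004513.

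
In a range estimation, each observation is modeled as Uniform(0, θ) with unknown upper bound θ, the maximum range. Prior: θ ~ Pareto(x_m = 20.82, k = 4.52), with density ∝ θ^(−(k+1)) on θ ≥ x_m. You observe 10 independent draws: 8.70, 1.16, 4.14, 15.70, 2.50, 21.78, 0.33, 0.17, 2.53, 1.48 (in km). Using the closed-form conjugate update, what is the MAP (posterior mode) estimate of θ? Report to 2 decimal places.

A Pareto(scale x_m, shape k) prior on the upper bound θ of Uniform(0, θ) is conjugate: posterior is Pareto(max(x_m, max xᵢ), k + n).
Sample maximum = 21.78; prior scale x_m = 20.82 → posterior scale = max = 21.78.
Posterior shape = 4.52 + 10 = 14.52.
The Pareto density is decreasing on [x_m, ∞), so the mode is x_m = 21.78.

21.78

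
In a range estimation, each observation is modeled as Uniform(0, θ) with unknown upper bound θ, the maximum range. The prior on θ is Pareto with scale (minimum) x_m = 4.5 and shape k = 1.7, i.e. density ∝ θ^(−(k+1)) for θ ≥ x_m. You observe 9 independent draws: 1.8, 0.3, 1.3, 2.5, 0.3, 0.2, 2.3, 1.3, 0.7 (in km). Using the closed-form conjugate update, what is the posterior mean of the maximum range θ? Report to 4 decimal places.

A Pareto(scale x_m, shape k) prior on the upper bound θ of Uniform(0, θ) is conjugate: posterior is Pareto(max(x_m, max xᵢ), k + n).
Sample maximum = 2.5; prior scale x_m = 4.5 → posterior scale = max = 4.5.
Posterior shape = 1.7 + 9 = 10.7.
E[θ|data] = k·x_m/(k−1) = 10.7·4.5/9.7 = 4.9639.

4.9639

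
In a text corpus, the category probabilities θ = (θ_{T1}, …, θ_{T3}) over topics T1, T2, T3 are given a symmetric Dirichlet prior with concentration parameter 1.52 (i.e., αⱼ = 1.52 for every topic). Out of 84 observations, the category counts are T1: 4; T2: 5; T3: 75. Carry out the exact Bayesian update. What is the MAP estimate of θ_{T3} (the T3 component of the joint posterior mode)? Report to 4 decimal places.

The Dirichlet prior is conjugate to the Multinomial likelihood: each posterior αⱼ = prior αⱼ + observed count nⱼ.
Posterior concentration: (5.52, 6.52, 76.52), total = 88.56.
Joint mode component: (α_{T3}−1)/(Σα−K) = 75.52/85.56 = 0.8827.

0.8827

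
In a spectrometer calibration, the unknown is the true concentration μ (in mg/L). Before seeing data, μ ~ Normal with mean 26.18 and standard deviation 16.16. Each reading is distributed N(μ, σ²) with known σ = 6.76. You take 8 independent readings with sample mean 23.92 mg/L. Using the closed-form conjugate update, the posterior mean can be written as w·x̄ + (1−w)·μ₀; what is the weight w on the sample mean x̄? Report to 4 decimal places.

0.9786

For Normal data with known variance σ², a Normal(μ₀, σ₀²) prior on μ is conjugate. Posterior precision = 1/σ₀² + n/σ²; posterior mean is the precision-weighted average of μ₀ and x̄.
σ₀² = 16.16² = 261.1456, σ² = 6.76² = 45.6976. Prior precision 1/σ₀² = 1/261.1456; data precision n/σ² = 8/45.6976.
w = (n/σ²)/(1/σ₀² + n/σ²) = n·σ₀²/(σ² + n·σ₀²) = 8·261.1456/(45.6976 + 8·261.1456) = 2089.1648/2134.8624 = 0.9786.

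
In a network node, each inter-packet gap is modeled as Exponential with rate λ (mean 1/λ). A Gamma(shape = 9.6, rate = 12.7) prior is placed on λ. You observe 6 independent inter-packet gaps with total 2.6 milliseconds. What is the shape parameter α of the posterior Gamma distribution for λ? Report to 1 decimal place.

With a Gamma(shape α, rate β) prior on the exponential rate λ, the posterior after n observations with total T = Σxᵢ is Gamma(α+n, β+T).
Posterior: Gamma(9.6+6, 12.7+2.6) = Gamma(15.6, 15.3).
Posterior α = 15.6.

15.6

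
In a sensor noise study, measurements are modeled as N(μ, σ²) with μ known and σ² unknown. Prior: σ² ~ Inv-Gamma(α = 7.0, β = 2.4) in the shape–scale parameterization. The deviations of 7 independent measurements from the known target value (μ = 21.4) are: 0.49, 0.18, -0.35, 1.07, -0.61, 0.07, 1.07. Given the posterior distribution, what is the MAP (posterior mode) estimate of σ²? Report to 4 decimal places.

0.3418

With known mean μ and an Inverse-Gamma(α, β) prior on σ², the Normal likelihood is conjugate: posterior is Inv-Gamma(α + n/2, β + Σ(xᵢ−μ)²/2).
Σ(xᵢ−μ)² = (0.49)² + (0.18)² + (-0.35)² + (1.07)² + (-0.61)² + (0.07)² + (1.07)² = 3.0618.
Posterior: Inv-Gamma(7.0 + 7/2, 2.4 + 3.0618/2) = Inv-Gamma(10.50, 3.93090).
Mode = β/(α+1) = 3.93090/11.50 = 0.3418.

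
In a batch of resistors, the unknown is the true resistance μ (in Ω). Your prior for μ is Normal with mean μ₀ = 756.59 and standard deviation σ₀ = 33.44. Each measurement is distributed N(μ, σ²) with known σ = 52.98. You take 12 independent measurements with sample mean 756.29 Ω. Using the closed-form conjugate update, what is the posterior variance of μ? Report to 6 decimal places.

193.443189

For Normal data with known variance σ², a Normal(μ₀, σ₀²) prior on μ is conjugate. Posterior precision = 1/σ₀² + n/σ²; posterior mean is the precision-weighted average of μ₀ and x̄.
σ₀² = 33.44² = 1118.2336, σ² = 52.98² = 2806.8804; σ² + n·σ₀² = 2806.8804 + 12·1118.2336 = 16225.6836.
Posterior precision = 1/σ₀² + n/σ² = 1/1118.2336 + 12/2806.8804 = (σ² + n·σ₀²)/(σ₀²σ²) = 16225.6836/(1118.2336·2806.8804); posterior variance σₙ² = σ₀²σ²/(σ² + n·σ₀²) = 1118.2336·2806.8804/16225.6836 = 193.443189.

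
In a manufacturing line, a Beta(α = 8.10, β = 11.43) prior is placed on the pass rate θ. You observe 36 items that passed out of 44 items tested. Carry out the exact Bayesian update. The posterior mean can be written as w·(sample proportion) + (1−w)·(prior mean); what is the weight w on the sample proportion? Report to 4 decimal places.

The Beta prior is conjugate to a Binomial/Bernoulli likelihood; the update adds successes to α and failures to β.
Posterior mean = (α₀+k)/(α₀+β₀+n) = [n/(α₀+β₀+n)]·(k/n) + [(α₀+β₀)/(α₀+β₀+n)]·α₀/(α₀+β₀), so only n and the prior enter the weight.
The weight on the data is w = n/(α₀+β₀+n) = 44/(8.10+11.43+44) = 44/63.53 = 0.6926.

0.6926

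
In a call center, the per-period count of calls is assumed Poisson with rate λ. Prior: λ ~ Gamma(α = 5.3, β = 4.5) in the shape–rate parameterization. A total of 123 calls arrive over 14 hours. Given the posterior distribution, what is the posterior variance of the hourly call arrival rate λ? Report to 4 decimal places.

0.3749

With a Gamma(shape α, rate β) prior, the Poisson likelihood is conjugate: the posterior is Gamma(α + ΣXᵢ, β + n).
Posterior: Gamma(α+S, β+n) = Gamma(5.3+123, 4.5+14) = Gamma(128.3, 18.5).
Var = α/β² = 128.3/18.5² = 0.3749.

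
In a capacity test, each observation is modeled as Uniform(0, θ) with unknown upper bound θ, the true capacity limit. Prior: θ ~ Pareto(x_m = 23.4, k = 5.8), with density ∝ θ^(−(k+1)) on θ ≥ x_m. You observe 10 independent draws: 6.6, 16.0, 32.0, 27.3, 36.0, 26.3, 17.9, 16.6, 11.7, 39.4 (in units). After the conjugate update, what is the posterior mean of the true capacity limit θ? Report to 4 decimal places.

42.0622

A Pareto(scale x_m, shape k) prior on the upper bound θ of Uniform(0, θ) is conjugate: posterior is Pareto(max(x_m, max xᵢ), k + n).
Sample maximum = 39.4; prior scale x_m = 23.4 → posterior scale = max = 39.4.
Posterior shape = 5.8 + 10 = 15.8.
E[θ|data] = k·x_m/(k−1) = 15.8·39.4/14.8 = 42.0622.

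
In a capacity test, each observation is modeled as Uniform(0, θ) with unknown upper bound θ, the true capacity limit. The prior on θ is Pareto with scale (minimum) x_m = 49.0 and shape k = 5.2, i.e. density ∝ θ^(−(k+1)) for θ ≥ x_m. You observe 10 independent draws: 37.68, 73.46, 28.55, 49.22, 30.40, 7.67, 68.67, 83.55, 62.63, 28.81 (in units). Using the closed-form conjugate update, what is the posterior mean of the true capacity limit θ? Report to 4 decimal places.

A Pareto(scale x_m, shape k) prior on the upper bound θ of Uniform(0, θ) is conjugate: posterior is Pareto(max(x_m, max xᵢ), k + n).
Sample maximum = 83.55; prior scale x_m = 49.0 → posterior scale = max = 83.55.
Posterior shape = 5.2 + 10 = 15.2.
E[θ|data] = k·x_m/(k−1) = 15.2·83.55/14.2 = 89.4338.

89.4338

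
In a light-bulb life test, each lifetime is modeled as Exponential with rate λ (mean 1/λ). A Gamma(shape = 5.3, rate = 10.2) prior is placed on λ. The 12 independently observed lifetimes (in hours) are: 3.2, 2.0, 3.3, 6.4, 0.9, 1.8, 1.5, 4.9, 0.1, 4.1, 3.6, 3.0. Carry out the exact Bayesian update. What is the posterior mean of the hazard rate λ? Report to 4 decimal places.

0.3844

With a Gamma(shape α, rate β) prior on the exponential rate λ, the posterior after n observations with total T = Σxᵢ is Gamma(α+n, β+T).
Sum of observations T = 34.8 hours; n = 12.
Posterior: Gamma(5.3+12, 10.2+34.8) = Gamma(17.3, 45.0).
Posterior mean of λ = α/β = 17.3/45.0 = 0.3844.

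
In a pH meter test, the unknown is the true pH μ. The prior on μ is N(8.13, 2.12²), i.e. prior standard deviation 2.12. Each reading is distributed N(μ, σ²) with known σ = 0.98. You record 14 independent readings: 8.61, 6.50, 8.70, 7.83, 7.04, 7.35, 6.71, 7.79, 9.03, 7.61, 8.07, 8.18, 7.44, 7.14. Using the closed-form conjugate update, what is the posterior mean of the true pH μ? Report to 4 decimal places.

For Normal data with known variance σ², a Normal(μ₀, σ₀²) prior on μ is conjugate. Posterior precision = 1/σ₀² + n/σ²; posterior mean is the precision-weighted average of μ₀ and x̄.
Σxᵢ = 8.61 + 6.50 + 8.70 + 7.83 + 7.04 + 7.35 + 6.71 + 7.79 + 9.03 + 7.61 + 8.07 + 8.18 + 7.44 + 7.14 = 108, so n·x̄ = 108.
σ₀² = 2.12² = 4.4944, σ² = 0.98² = 0.9604; σ² + n·σ₀² = 0.9604 + 14·4.4944 = 63.882.
Posterior mean = (μ₀/σ₀² + n·x̄/σ²)/(1/σ₀² + n/σ²) = (σ²·μ₀ + σ₀²·n·x̄)/(σ² + n·σ₀²) = (0.9604·8.13 + 4.4944·108)/63.882 = 493.203252/63.882 = 7.7205.

7.7205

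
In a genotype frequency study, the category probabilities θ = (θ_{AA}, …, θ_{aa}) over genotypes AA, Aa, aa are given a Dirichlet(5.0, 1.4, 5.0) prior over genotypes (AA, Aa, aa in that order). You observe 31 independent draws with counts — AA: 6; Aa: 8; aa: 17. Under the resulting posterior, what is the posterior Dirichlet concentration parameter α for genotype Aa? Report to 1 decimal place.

9.4

The Dirichlet prior is conjugate to the Multinomial likelihood: each posterior αⱼ = prior αⱼ + observed count nⱼ.
Posterior concentration: (11.0, 9.4, 22.0), total = 42.4.
α_{Aa} = 1.4 + 8 = 9.4.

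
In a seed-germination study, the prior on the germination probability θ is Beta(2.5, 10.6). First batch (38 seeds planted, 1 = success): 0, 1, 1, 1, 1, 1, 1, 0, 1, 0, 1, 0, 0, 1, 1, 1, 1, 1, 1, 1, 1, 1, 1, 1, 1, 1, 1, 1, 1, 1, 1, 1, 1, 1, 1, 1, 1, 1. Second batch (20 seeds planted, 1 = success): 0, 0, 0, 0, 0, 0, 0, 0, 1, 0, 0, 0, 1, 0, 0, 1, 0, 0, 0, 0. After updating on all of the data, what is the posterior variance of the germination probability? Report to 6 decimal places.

0.003444

The Beta prior is conjugate to a Binomial/Bernoulli likelihood; the update adds successes to α and failures to β.
After batch 1: Beta(2.5+33, 10.6+5) = Beta(35.5, 15.6).
After batch 2: Beta(35.5+3, 15.6+17) = Beta(38.5, 32.6).
Var = αβ/((α+β)²(α+β+1)) = 38.5·32.6/(71.1²·72.1) = 0.003444.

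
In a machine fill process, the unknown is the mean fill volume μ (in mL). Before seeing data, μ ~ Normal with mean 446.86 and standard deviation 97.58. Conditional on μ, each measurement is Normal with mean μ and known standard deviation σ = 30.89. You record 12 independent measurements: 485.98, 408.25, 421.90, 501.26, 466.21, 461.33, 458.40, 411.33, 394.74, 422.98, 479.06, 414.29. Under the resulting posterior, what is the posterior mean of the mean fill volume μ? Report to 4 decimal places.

443.8361

For Normal data with known variance σ², a Normal(μ₀, σ₀²) prior on μ is conjugate. Posterior precision = 1/σ₀² + n/σ²; posterior mean is the precision-weighted average of μ₀ and x̄.
Σxᵢ = 485.98 + 408.25 + 421.90 + 501.26 + 466.21 + 461.33 + 458.40 + 411.33 + 394.74 + 422.98 + 479.06 + 414.29 = 5325.73, so n·x̄ = 5325.73.
σ₀² = 97.58² = 9521.8564, σ² = 30.89² = 954.1921; σ² + n·σ₀² = 954.1921 + 12·9521.8564 = 115216.4689.
Posterior mean = (μ₀/σ₀² + n·x̄/σ²)/(1/σ₀² + n/σ²) = (σ²·μ₀ + σ₀²·n·x̄)/(σ² + n·σ₀²) = (954.1921·446.86 + 9521.8564·5325.73)/115216.4689 = 51137226.566978/115216.4689 = 443.8361.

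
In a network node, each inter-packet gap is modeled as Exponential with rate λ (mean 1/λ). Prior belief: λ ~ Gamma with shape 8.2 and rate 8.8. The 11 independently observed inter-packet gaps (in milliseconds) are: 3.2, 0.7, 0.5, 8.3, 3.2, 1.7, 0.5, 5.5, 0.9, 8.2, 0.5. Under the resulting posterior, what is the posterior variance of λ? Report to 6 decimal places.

With a Gamma(shape α, rate β) prior on the exponential rate λ, the posterior after n observations with total T = Σxᵢ is Gamma(α+n, β+T).
Sum of observations T = 33.2 milliseconds; n = 11.
Posterior: Gamma(8.2+11, 8.8+33.2) = Gamma(19.2, 42.0).
Var = α/β² = 0.010884.

0.010884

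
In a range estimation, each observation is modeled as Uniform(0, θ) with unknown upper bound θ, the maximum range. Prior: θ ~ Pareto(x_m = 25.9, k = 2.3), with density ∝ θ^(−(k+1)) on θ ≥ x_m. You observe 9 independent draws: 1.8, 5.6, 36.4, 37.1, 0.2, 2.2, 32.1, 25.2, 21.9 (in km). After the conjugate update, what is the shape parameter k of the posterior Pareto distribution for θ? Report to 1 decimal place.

11.3

A Pareto(scale x_m, shape k) prior on the upper bound θ of Uniform(0, θ) is conjugate: posterior is Pareto(max(x_m, max xᵢ), k + n).
Sample maximum = 37.1; prior scale x_m = 25.9 → posterior scale = max = 37.1.
Posterior shape = 2.3 + 9 = 11.3.
Posterior shape k = 11.3.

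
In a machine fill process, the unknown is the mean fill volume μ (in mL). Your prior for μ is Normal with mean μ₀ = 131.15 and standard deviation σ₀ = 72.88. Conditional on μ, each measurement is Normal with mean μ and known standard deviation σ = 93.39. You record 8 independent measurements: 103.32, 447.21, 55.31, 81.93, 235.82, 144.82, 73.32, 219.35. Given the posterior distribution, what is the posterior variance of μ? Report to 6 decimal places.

For Normal data with known variance σ², a Normal(μ₀, σ₀²) prior on μ is conjugate. Posterior precision = 1/σ₀² + n/σ²; posterior mean is the precision-weighted average of μ₀ and x̄.
σ₀² = 72.88² = 5311.4944, σ² = 93.39² = 8721.6921; σ² + n·σ₀² = 8721.6921 + 8·5311.4944 = 51213.6473.
Posterior precision = 1/σ₀² + n/σ² = 1/5311.4944 + 8/8721.6921 = (σ² + n·σ₀²)/(σ₀²σ²) = 51213.6473/(5311.4944·8721.6921); posterior variance σₙ² = σ₀²σ²/(σ² + n·σ₀²) = 5311.4944·8721.6921/51213.6473 = 904.548322.

904.548322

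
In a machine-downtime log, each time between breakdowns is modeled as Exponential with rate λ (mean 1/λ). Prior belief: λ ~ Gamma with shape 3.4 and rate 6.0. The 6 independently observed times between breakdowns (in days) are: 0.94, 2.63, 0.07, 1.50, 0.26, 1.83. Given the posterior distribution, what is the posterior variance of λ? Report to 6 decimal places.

With a Gamma(shape α, rate β) prior on the exponential rate λ, the posterior after n observations with total T = Σxᵢ is Gamma(α+n, β+T).
Sum of observations T = 7.23 days; n = 6.
Posterior: Gamma(3.4+6, 6.0+7.23) = Gamma(9.4, 13.23).
Var = α/β² = 0.053704.

0.053704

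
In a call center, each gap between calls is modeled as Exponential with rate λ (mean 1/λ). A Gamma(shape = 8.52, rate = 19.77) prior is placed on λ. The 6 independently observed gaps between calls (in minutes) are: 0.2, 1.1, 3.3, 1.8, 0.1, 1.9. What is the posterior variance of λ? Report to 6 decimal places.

0.018298

With a Gamma(shape α, rate β) prior on the exponential rate λ, the posterior after n observations with total T = Σxᵢ is Gamma(α+n, β+T).
Sum of observations T = 8.4 minutes; n = 6.
Posterior: Gamma(8.52+6, 19.77+8.4) = Gamma(14.52, 28.17).
Var = α/β² = 0.018298.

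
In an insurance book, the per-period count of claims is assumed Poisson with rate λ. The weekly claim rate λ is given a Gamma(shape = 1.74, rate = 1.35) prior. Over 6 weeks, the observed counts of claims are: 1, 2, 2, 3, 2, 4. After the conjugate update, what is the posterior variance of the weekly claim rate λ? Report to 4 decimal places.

With a Gamma(shape α, rate β) prior, the Poisson likelihood is conjugate: the posterior is Gamma(α + ΣXᵢ, β + n).
Sum of counts S = 14 over n = 6 weeks.
Posterior: Gamma(α+S, β+n) = Gamma(1.74+14, 1.35+6) = Gamma(15.74, 7.35).
Var = α/β² = 15.74/7.35² = 0.2914.

0.2914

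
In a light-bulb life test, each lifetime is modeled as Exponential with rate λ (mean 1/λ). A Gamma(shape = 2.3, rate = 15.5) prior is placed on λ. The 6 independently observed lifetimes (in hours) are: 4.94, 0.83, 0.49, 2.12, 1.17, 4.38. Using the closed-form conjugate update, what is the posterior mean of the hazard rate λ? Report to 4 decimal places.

With a Gamma(shape α, rate β) prior on the exponential rate λ, the posterior after n observations with total T = Σxᵢ is Gamma(α+n, β+T).
Sum of observations T = 13.93 hours; n = 6.
Posterior: Gamma(2.3+6, 15.5+13.93) = Gamma(8.3, 29.43).
Posterior mean of λ = α/β = 8.3/29.43 = 0.2820.

0.2820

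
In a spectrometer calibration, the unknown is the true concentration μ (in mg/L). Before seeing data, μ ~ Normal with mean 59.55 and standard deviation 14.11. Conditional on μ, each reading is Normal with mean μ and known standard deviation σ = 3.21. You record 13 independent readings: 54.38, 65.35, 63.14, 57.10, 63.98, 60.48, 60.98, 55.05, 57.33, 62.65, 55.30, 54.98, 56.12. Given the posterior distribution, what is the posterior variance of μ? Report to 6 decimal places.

0.789480

For Normal data with known variance σ², a Normal(μ₀, σ₀²) prior on μ is conjugate. Posterior precision = 1/σ₀² + n/σ²; posterior mean is the precision-weighted average of μ₀ and x̄.
σ₀² = 14.11² = 199.0921, σ² = 3.21² = 10.3041; σ² + n·σ₀² = 10.3041 + 13·199.0921 = 2598.5014.
Posterior precision = 1/σ₀² + n/σ² = 1/199.0921 + 13/10.3041 = (σ² + n·σ₀²)/(σ₀²σ²) = 2598.5014/(199.0921·10.3041); posterior variance σₙ² = σ₀²σ²/(σ² + n·σ₀²) = 199.0921·10.3041/2598.5014 = 0.789480.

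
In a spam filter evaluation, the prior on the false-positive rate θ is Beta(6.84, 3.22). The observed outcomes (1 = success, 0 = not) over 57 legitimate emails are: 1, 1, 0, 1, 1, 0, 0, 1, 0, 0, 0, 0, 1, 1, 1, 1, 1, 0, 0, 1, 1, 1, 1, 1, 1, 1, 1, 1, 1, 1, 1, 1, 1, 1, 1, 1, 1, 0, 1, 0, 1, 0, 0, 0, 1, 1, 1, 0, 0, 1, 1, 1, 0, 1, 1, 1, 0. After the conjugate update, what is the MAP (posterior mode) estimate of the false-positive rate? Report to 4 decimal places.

The Beta prior is conjugate to a Binomial/Bernoulli likelihood; the update adds successes to α and failures to β.
Posterior: Beta(α+k, β+n−k) = Beta(6.84+39, 3.22+18) = Beta(45.84, 21.22).
Mode of Beta(a,b) for a,b>1 is (a−1)/(a+b−2) = 44.84/65.06 = 0.6892.

0.6892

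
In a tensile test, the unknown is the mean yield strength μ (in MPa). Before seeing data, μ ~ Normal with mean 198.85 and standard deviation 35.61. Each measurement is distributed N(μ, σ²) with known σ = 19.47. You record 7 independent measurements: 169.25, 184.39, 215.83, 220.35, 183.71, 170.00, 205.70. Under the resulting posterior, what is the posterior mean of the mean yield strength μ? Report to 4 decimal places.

192.9971

For Normal data with known variance σ², a Normal(μ₀, σ₀²) prior on μ is conjugate. Posterior precision = 1/σ₀² + n/σ²; posterior mean is the precision-weighted average of μ₀ and x̄.
Σxᵢ = 169.25 + 184.39 + 215.83 + 220.35 + 183.71 + 170.00 + 205.70 = 1349.23, so n·x̄ = 1349.23.
σ₀² = 35.61² = 1268.0721, σ² = 19.47² = 379.0809; σ² + n·σ₀² = 379.0809 + 7·1268.0721 = 9255.5856.
Posterior mean = (μ₀/σ₀² + n·x̄/σ²)/(1/σ₀² + n/σ²) = (σ²·μ₀ + σ₀²·n·x̄)/(σ² + n·σ₀²) = (379.0809·198.85 + 1268.0721·1349.23)/9255.5856 = 1786301.156448/9255.5856 = 192.9971.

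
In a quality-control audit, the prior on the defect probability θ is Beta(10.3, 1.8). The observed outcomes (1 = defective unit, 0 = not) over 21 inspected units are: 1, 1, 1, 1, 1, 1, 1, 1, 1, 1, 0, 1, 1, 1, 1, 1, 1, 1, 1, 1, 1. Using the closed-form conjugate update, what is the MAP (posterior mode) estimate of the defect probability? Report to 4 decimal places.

0.9421

The Beta prior is conjugate to a Binomial/Bernoulli likelihood; the update adds successes to α and failures to β.
Posterior: Beta(α+k, β+n−k) = Beta(10.3+20, 1.8+1) = Beta(30.3, 2.8).
Mode of Beta(a,b) for a,b>1 is (a−1)/(a+b−2) = 29.3/31.1 = 0.9421.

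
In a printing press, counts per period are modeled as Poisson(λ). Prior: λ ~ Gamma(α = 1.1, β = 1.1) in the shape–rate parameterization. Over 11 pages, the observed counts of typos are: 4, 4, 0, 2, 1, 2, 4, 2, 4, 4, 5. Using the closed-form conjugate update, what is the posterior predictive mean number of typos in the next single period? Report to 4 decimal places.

With a Gamma(shape α, rate β) prior, the Poisson likelihood is conjugate: the posterior is Gamma(α + ΣXᵢ, β + n).
Sum of counts S = 32 over n = 11 pages.
Posterior: Gamma(α+S, β+n) = Gamma(1.1+32, 1.1+11) = Gamma(33.1, 12.1).
The predictive distribution for one future period is NegBinom with mean α/β = 2.7355.

2.7355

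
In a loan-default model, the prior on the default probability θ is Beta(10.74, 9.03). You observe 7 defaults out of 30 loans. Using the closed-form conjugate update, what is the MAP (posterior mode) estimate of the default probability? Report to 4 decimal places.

The Beta prior is conjugate to a Binomial/Bernoulli likelihood; the update adds successes to α and failures to β.
Posterior: Beta(α+k, β+n−k) = Beta(10.74+7, 9.03+23) = Beta(17.74, 32.03).
Mode of Beta(a,b) for a,b>1 is (a−1)/(a+b−2) = 16.74/47.77 = 0.3504.

0.3504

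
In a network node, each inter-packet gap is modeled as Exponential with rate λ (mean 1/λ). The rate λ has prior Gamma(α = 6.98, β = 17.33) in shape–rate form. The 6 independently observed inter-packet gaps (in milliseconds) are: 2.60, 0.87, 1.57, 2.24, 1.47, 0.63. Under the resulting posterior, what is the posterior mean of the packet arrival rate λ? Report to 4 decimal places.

0.4860

With a Gamma(shape α, rate β) prior on the exponential rate λ, the posterior after n observations with total T = Σxᵢ is Gamma(α+n, β+T).
Sum of observations T = 9.38 milliseconds; n = 6.
Posterior: Gamma(6.98+6, 17.33+9.38) = Gamma(12.98, 26.71).
Posterior mean of λ = α/β = 12.98/26.71 = 0.4860.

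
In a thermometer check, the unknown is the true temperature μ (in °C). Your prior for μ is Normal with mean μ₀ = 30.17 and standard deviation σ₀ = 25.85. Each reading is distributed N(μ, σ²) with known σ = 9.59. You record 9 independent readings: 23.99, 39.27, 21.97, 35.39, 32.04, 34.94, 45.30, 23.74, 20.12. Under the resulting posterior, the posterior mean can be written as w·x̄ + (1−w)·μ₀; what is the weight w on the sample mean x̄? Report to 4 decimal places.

0.9849

For Normal data with known variance σ², a Normal(μ₀, σ₀²) prior on μ is conjugate. Posterior precision = 1/σ₀² + n/σ²; posterior mean is the precision-weighted average of μ₀ and x̄.
σ₀² = 25.85² = 668.2225, σ² = 9.59² = 91.9681. Prior precision 1/σ₀² = 1/668.2225; data precision n/σ² = 9/91.9681.
w = (n/σ²)/(1/σ₀² + n/σ²) = n·σ₀²/(σ² + n·σ₀²) = 9·668.2225/(91.9681 + 9·668.2225) = 6014.0025/6105.9706 = 0.9849.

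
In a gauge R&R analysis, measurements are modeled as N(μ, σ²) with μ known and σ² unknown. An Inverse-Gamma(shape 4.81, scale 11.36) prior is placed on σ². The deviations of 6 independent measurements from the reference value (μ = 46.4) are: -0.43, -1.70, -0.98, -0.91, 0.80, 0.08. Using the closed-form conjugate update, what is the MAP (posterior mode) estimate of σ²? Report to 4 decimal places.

With known mean μ and an Inverse-Gamma(α, β) prior on σ², the Normal likelihood is conjugate: posterior is Inv-Gamma(α + n/2, β + Σ(xᵢ−μ)²/2).
Σ(xᵢ−μ)² = (-0.43)² + (-1.70)² + (-0.98)² + (-0.91)² + (0.80)² + (0.08)² = 5.5098.
Posterior: Inv-Gamma(4.81 + 6/2, 11.36 + 5.5098/2) = Inv-Gamma(7.81, 14.11490).
Mode = β/(α+1) = 14.11490/8.81 = 1.6021.

1.6021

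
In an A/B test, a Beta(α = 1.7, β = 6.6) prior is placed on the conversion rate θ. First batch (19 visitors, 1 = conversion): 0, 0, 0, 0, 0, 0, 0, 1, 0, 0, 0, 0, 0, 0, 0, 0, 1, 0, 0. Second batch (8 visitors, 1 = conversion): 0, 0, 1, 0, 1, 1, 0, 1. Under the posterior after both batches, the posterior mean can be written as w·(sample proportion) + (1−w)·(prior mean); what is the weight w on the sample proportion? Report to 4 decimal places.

0.7649

The Beta prior is conjugate to a Binomial/Bernoulli likelihood; the update adds successes to α and failures to β.
Total number of visitors: n = 19 + 8 = 27.
Posterior mean = (α₀+k)/(α₀+β₀+n) = [n/(α₀+β₀+n)]·(k/n) + [(α₀+β₀)/(α₀+β₀+n)]·α₀/(α₀+β₀), so only n and the prior enter the weight.
The weight on the data is w = n/(α₀+β₀+n) = 27/(1.7+6.6+27) = 27/35.3 = 0.7649.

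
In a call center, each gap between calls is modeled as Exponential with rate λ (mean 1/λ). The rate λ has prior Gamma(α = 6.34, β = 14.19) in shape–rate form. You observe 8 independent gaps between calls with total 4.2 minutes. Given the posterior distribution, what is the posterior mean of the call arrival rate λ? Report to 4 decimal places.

0.7798

With a Gamma(shape α, rate β) prior on the exponential rate λ, the posterior after n observations with total T = Σxᵢ is Gamma(α+n, β+T).
Posterior: Gamma(6.34+8, 14.19+4.2) = Gamma(14.34, 18.39).
Posterior mean of λ = α/β = 14.34/18.39 = 0.7798.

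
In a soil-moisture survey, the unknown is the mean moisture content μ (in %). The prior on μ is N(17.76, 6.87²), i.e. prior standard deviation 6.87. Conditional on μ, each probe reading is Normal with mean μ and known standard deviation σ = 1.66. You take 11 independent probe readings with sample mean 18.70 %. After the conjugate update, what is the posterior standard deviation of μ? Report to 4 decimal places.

For Normal data with known variance σ², a Normal(μ₀, σ₀²) prior on μ is conjugate. Posterior precision = 1/σ₀² + n/σ²; posterior mean is the precision-weighted average of μ₀ and x̄.
σ₀² = 6.87² = 47.1969, σ² = 1.66² = 2.7556; σ² + n·σ₀² = 2.7556 + 11·47.1969 = 521.9215.
Posterior precision = 1/σ₀² + n/σ² = 1/47.1969 + 11/2.7556 = (σ² + n·σ₀²)/(σ₀²σ²) = 521.9215/(47.1969·2.7556); posterior variance σₙ² = σ₀²σ²/(σ² + n·σ₀²) = 47.1969·2.7556/521.9215 = 0.249186.
Posterior SD = √σₙ² = √(47.1969·2.7556/521.9215) = 0.4992.

0.4992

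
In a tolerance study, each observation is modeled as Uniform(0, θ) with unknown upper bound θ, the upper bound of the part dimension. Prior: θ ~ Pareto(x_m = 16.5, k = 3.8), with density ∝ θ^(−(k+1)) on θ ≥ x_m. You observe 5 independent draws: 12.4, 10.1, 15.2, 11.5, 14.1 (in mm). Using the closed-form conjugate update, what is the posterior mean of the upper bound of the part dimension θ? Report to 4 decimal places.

A Pareto(scale x_m, shape k) prior on the upper bound θ of Uniform(0, θ) is conjugate: posterior is Pareto(max(x_m, max xᵢ), k + n).
Sample maximum = 15.2; prior scale x_m = 16.5 → posterior scale = max = 16.5.
Posterior shape = 3.8 + 5 = 8.8.
E[θ|data] = k·x_m/(k−1) = 8.8·16.5/7.8 = 18.6154.

18.6154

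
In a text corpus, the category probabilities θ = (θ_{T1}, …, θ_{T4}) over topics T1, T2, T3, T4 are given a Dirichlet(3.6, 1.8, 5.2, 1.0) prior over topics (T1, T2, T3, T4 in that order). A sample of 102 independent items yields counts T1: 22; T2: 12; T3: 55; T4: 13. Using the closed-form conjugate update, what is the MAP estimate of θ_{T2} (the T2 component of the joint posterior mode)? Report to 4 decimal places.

0.1168

The Dirichlet prior is conjugate to the Multinomial likelihood: each posterior αⱼ = prior αⱼ + observed count nⱼ.
Posterior concentration: (25.6, 13.8, 60.2, 14.0), total = 113.6.
Joint mode component: (α_{T2}−1)/(Σα−K) = 12.8/109.6 = 0.1168.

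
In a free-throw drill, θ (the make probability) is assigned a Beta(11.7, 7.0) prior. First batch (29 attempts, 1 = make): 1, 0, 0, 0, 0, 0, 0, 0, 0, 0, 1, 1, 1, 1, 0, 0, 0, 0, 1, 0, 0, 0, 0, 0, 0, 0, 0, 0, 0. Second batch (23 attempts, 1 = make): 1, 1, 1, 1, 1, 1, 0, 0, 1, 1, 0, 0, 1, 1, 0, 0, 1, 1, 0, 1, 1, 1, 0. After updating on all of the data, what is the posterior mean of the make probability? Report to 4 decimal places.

The Beta prior is conjugate to a Binomial/Bernoulli likelihood; the update adds successes to α and failures to β.
After batch 1: Beta(11.7+6, 7.0+23) = Beta(17.7, 30.0).
After batch 2: Beta(17.7+15, 30.0+8) = Beta(32.7, 38.0).
Posterior mean = α/(α+β) = 32.7/70.7 = 0.4625.

0.4625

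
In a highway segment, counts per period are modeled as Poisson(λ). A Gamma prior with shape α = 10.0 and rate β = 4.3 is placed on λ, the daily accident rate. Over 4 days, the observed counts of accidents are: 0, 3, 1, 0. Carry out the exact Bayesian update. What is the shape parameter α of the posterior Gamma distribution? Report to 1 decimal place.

14.0

With a Gamma(shape α, rate β) prior, the Poisson likelihood is conjugate: the posterior is Gamma(α + ΣXᵢ, β + n).
Sum of counts S = 4 over n = 4 days.
Posterior: Gamma(α+S, β+n) = Gamma(10.0+4, 4.3+4) = Gamma(14.0, 8.3).
Posterior α = 14.0.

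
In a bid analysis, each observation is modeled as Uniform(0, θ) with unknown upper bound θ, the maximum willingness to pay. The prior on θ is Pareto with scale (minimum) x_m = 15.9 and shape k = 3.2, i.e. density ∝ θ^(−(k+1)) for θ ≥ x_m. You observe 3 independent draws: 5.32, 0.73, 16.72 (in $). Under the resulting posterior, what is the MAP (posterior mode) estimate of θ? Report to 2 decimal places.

A Pareto(scale x_m, shape k) prior on the upper bound θ of Uniform(0, θ) is conjugate: posterior is Pareto(max(x_m, max xᵢ), k + n).
Sample maximum = 16.72; prior scale x_m = 15.9 → posterior scale = max = 16.72.
Posterior shape = 3.2 + 3 = 6.2.
The Pareto density is decreasing on [x_m, ∞), so the mode is x_m = 16.72.

16.72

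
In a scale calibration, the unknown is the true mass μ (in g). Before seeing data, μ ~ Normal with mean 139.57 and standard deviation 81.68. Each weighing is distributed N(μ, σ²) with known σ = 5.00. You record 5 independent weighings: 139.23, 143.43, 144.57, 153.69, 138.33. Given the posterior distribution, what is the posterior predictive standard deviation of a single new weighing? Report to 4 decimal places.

5.4769

For Normal data with known variance σ², a Normal(μ₀, σ₀²) prior on μ is conjugate. Posterior precision = 1/σ₀² + n/σ²; posterior mean is the precision-weighted average of μ₀ and x̄.
σ₀² = 81.68² = 6671.6224, σ² = 5.00² = 25; σ² + n·σ₀² = 25 + 5·6671.6224 = 33383.112.
Posterior precision = 1/σ₀² + n/σ² = 1/6671.6224 + 5/25 = (σ² + n·σ₀²)/(σ₀²σ²) = 33383.112/(6671.6224·25); posterior variance σₙ² = σ₀²σ²/(σ² + n·σ₀²) = 6671.6224·25/33383.112 = 4.996256.
Predictive variance for one new observation = σₙ² + σ² = 6671.6224·25/33383.112 + 25 = σ²·(σ₀² + 33383.112)/33383.112 = 25·40054.7344/33383.112 = 29.996256; SD = √(25·40054.7344/33383.112) = 5.4769.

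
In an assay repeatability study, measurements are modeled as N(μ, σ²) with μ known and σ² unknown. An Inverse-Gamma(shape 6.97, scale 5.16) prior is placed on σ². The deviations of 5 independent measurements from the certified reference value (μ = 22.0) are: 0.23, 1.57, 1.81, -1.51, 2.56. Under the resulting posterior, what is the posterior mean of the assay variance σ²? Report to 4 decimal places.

With known mean μ and an Inverse-Gamma(α, β) prior on σ², the Normal likelihood is conjugate: posterior is Inv-Gamma(α + n/2, β + Σ(xᵢ−μ)²/2).
Σ(xᵢ−μ)² = (0.23)² + (1.57)² + (1.81)² + (-1.51)² + (2.56)² = 14.6276.
Posterior: Inv-Gamma(6.97 + 5/2, 5.16 + 14.6276/2) = Inv-Gamma(9.47, 12.47380).
E[σ²|data] = β/(α−1) = 12.47380/8.47 = 1.4727.

1.4727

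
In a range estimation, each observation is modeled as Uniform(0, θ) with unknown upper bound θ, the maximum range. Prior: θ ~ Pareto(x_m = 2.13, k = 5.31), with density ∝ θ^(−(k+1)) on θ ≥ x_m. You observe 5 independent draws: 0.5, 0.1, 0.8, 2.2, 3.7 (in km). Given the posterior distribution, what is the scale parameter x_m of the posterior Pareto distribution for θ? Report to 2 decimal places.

A Pareto(scale x_m, shape k) prior on the upper bound θ of Uniform(0, θ) is conjugate: posterior is Pareto(max(x_m, max xᵢ), k + n).
Sample maximum = 3.7; prior scale x_m = 2.13 → posterior scale = max = 3.70.
Posterior shape = 5.31 + 5 = 10.31.
Posterior scale x_m = 3.70.

3.70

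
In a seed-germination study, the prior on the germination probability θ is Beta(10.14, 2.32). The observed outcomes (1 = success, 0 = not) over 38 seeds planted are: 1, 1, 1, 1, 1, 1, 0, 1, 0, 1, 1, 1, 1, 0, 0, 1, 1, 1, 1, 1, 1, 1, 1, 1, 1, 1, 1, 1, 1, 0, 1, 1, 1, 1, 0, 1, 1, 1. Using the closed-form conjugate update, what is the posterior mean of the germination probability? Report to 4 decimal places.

0.8351

The Beta prior is conjugate to a Binomial/Bernoulli likelihood; the update adds successes to α and failures to β.
Posterior: Beta(α+k, β+n−k) = Beta(10.14+32, 2.32+6) = Beta(42.14, 8.32).
Posterior mean = α/(α+β) = 42.14/50.46 = 0.8351.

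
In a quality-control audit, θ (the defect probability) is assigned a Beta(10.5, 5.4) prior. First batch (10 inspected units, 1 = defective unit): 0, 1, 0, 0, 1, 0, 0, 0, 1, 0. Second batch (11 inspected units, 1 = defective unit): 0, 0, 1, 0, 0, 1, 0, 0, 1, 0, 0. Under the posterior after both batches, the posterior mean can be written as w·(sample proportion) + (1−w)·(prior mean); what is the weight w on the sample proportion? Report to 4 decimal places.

0.5691

The Beta prior is conjugate to a Binomial/Bernoulli likelihood; the update adds successes to α and failures to β.
Total number of inspected units: n = 10 + 11 = 21.
Posterior mean = (α₀+k)/(α₀+β₀+n) = [n/(α₀+β₀+n)]·(k/n) + [(α₀+β₀)/(α₀+β₀+n)]·α₀/(α₀+β₀), so only n and the prior enter the weight.
The weight on the data is w = n/(α₀+β₀+n) = 21/(10.5+5.4+21) = 21/36.9 = 0.5691.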